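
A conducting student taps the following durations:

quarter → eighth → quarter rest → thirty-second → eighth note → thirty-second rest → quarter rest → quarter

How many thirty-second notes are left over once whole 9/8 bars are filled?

One bar of 9/8 = 36 thirty-second notes.
Working in thirty-second notes: quarter = 8; eighth = 4; quarter rest = 8; thirty-second = 1; eighth note = 4; thirty-second rest = 1; quarter rest = 8; quarter = 8.
Total: 8 + 4 + 8 + 1 + 4 + 1 + 8 + 8 = 42.
42 ÷ 36 = 1 complete bar with 6 thirty-second notes remaining.

6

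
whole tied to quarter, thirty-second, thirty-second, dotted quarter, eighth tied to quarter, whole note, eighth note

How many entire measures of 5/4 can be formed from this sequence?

One bar of 5/4 = 40 thirty-second notes.
Working in thirty-second notes: whole tied to quarter (whole + quarter) = 40; thirty-second = 1; thirty-second = 1; dotted quarter = 12; eighth tied to quarter (eighth + quarter) = 12; whole note = 32; eighth note = 4.
Altogether 40 + 1 + 1 + 12 + 12 + 32 + 4 = 102.
102 ÷ 40 = 2 complete bars with 22 left over.

2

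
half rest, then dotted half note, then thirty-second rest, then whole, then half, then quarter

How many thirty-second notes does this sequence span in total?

97

Express everything in thirty-second notes: half rest = 16; dotted half note = 24; thirty-second rest = 1; whole = 32; half = 16; quarter = 8.
Adding: 16 + 24 + 1 + 32 + 16 + 8 = 97 thirty-second notes.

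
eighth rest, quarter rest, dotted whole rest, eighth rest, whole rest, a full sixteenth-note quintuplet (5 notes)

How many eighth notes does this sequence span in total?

26

In eighth notes: eighth rest = 1; quarter rest = 2; dotted whole rest = 12; eighth rest = 1; whole rest = 8; a full sixteenth-note quintuplet (5 notes) (five quintuplet sixteenths span one quarter) = 2.
Total: 1 + 2 + 12 + 1 + 8 + 2 = 26 eighth notes.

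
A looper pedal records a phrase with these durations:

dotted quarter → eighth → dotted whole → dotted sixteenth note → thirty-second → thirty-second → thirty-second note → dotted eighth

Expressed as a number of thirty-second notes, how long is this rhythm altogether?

76

Express everything in thirty-second notes: dotted quarter = 12; eighth = 4; dotted whole = 48; dotted sixteenth note = 3; thirty-second = 1; thirty-second = 1; thirty-second note = 1; dotted eighth = 6.
Altogether 12 + 4 + 48 + 3 + 1 + 1 + 1 + 6 = 76 thirty-second notes.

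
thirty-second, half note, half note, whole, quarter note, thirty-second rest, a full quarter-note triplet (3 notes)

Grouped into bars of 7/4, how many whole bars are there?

1

One bar of 7/4 = 56 thirty-second notes.
Express everything in thirty-second notes: thirty-second = 1; half note = 16; half note = 16; whole = 32; quarter note = 8; thirty-second rest = 1; a full quarter-note triplet (3 notes) (three triplet quarters span one half) = 16.
Sum: 1 + 16 + 16 + 32 + 8 + 1 + 16 = 90.
90 ÷ 56 = 1 complete bar with 34 left over.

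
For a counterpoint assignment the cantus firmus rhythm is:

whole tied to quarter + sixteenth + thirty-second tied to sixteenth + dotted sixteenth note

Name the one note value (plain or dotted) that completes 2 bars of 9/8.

2 bars of 9/8 = 72 thirty-second notes.
Convert each value to thirty-second notes: whole tied to quarter (whole + quarter) = 40; sixteenth = 2; thirty-second tied to sixteenth (thirty-second + sixteenth) = 3; dotted sixteenth note = 3.
Adding: 40 + 2 + 3 + 3 = 48.
Remaining: 72 − 48 = 24 thirty-second notes, which is a dotted half note.

dotted half note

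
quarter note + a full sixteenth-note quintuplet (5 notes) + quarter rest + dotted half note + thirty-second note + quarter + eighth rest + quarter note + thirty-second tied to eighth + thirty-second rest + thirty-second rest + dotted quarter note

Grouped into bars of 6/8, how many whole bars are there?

One bar of 6/8 = 24 thirty-second notes.
In thirty-second notes: quarter note = 8; a full sixteenth-note quintuplet (5 notes) (five quintuplet sixteenths span one quarter) = 8; quarter rest = 8; dotted half note = 24; thirty-second note = 1; quarter = 8; eighth rest = 4; quarter note = 8; thirty-second tied to eighth (thirty-second + eighth) = 5; thirty-second rest = 1; thirty-second rest = 1; dotted quarter note = 12.
Sum: 8 + 8 + 8 + 24 + 1 + 8 + 4 + 8 + 5 + 1 + 1 + 12 = 88.
88 ÷ 24 = 3 complete bars with 16 left over.

3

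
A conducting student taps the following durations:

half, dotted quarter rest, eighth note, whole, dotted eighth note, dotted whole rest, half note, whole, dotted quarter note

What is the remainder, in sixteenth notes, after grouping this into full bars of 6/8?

One bar of 6/8 = 12 sixteenth notes.
Convert each value to sixteenth notes: half = 8; dotted quarter rest = 6; eighth note = 2; whole = 16; dotted eighth note = 3; dotted whole rest = 24; half note = 8; whole = 16; dotted quarter note = 6.
Adding: 8 + 6 + 2 + 16 + 3 + 24 + 8 + 16 + 6 = 89.
89 ÷ 12 = 7 complete bars with 5 sixteenth notes remaining.

5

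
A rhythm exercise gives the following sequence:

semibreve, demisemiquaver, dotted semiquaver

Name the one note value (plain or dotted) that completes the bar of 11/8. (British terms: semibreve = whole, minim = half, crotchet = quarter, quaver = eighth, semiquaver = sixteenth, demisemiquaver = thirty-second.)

The bar of 11/8 = 44 thirty-second notes.
Working in thirty-second notes: semibreve = 32; demisemiquaver = 1; dotted semiquaver = 3.
Sum: 32 + 1 + 3 = 36.
Remaining: 44 − 36 = 8 thirty-second notes, which is a quarter note.

quarter note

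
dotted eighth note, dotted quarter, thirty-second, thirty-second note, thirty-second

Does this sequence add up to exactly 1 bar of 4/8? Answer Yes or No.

No

One bar of 4/8 = 16 thirty-second notes.
Working in thirty-second notes: dotted eighth note = 6; dotted quarter = 12; thirty-second = 1; thirty-second note = 1; thirty-second = 1.
Altogether 6 + 12 + 1 + 1 + 1 = 21.
21 exceeds 16, so the answer is No.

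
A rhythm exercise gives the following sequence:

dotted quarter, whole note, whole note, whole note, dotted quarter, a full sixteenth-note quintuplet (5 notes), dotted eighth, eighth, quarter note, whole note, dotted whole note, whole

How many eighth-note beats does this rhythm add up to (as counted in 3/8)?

64.5

One eighth-note beat = 2 sixteenth notes.
Convert each value to sixteenth notes: dotted quarter = 6; whole note = 16; whole note = 16; whole note = 16; dotted quarter = 6; a full sixteenth-note quintuplet (5 notes) (five quintuplet sixteenths span one quarter) = 4; dotted eighth = 3; eighth = 2; quarter note = 4; whole note = 16; dotted whole note = 24; whole = 16.
Sum: 6 + 16 + 16 + 16 + 6 + 4 + 3 + 2 + 4 + 16 + 24 + 16 = 129.
129 ÷ 2 = 64.5 beats.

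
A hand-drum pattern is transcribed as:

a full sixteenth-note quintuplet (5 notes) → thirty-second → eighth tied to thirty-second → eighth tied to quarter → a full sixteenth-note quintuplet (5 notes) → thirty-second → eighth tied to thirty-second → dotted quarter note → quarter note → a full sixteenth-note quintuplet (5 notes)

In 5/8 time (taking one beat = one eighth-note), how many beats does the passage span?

One eighth-note beat = 4 thirty-second notes.
Express everything in thirty-second notes: a full sixteenth-note quintuplet (5 notes) (five quintuplet sixteenths span one quarter) = 8; thirty-second = 1; eighth tied to thirty-second (eighth + thirty-second) = 5; eighth tied to quarter (eighth + quarter) = 12; a full sixteenth-note quintuplet (5 notes) (five quintuplet sixteenths span one quarter) = 8; thirty-second = 1; eighth tied to thirty-second (eighth + thirty-second) = 5; dotted quarter note = 12; quarter note = 8; a full sixteenth-note quintuplet (5 notes) (five quintuplet sixteenths span one quarter) = 8.
Total: 8 + 1 + 5 + 12 + 8 + 1 + 5 + 12 + 8 + 8 = 68.
68 ÷ 4 = 17 beats.

17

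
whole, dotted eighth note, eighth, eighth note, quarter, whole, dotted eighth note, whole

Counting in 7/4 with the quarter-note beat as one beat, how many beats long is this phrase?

15.5

One quarter-note beat = 4 sixteenth notes.
In sixteenth notes: whole = 16; dotted eighth note = 3; eighth = 2; eighth note = 2; quarter = 4; whole = 16; dotted eighth note = 3; whole = 16.
Total: 16 + 3 + 2 + 2 + 4 + 16 + 3 + 16 = 62.
62 ÷ 4 = 15.5 beats.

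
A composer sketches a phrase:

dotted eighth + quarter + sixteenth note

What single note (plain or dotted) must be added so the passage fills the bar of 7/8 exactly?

The bar of 7/8 = 14 sixteenth notes.
Each duration in sixteenth notes: dotted eighth = 3; quarter = 4; sixteenth note = 1.
Total: 3 + 4 + 1 = 8.
Remaining: 14 − 8 = 6 sixteenth notes, which is a dotted quarter note.

dotted quarter note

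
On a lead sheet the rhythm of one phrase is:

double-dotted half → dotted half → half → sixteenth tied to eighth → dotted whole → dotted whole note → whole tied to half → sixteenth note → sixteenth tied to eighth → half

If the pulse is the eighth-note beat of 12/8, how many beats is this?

60.5

One eighth-note beat = 2 sixteenth notes.
In sixteenth notes: double-dotted half = 14; dotted half = 12; half = 8; sixteenth tied to eighth (sixteenth + eighth) = 3; dotted whole = 24; dotted whole note = 24; whole tied to half (whole + half) = 24; sixteenth note = 1; sixteenth tied to eighth (sixteenth + eighth) = 3; half = 8.
Altogether 14 + 12 + 8 + 3 + 24 + 24 + 24 + 1 + 3 + 8 = 121.
121 ÷ 2 = 60.5 beats.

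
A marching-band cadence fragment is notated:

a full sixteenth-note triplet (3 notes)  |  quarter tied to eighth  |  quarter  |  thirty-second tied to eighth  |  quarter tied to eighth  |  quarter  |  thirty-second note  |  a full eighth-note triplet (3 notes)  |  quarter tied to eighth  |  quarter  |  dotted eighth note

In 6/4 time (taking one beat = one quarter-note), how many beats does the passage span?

10.5

One quarter-note beat = 8 thirty-second notes.
In thirty-second notes: a full sixteenth-note triplet (3 notes) (three triplet sixteenths span one eighth) = 4; quarter tied to eighth (quarter + eighth) = 12; quarter = 8; thirty-second tied to eighth (thirty-second + eighth) = 5; quarter tied to eighth (quarter + eighth) = 12; quarter = 8; thirty-second note = 1; a full eighth-note triplet (3 notes) (three triplet eighths span one quarter) = 8; quarter tied to eighth (quarter + eighth) = 12; quarter = 8; dotted eighth note = 6.
Adding: 4 + 12 + 8 + 5 + 12 + 8 + 1 + 8 + 12 + 8 + 6 = 84.
84 ÷ 8 = 10.5 beats.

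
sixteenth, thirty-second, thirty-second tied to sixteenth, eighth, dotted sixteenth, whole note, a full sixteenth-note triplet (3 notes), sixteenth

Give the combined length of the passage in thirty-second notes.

Each duration in thirty-second notes: sixteenth = 2; thirty-second = 1; thirty-second tied to sixteenth (thirty-second + sixteenth) = 3; eighth = 4; dotted sixteenth = 3; whole note = 32; a full sixteenth-note triplet (3 notes) (three triplet sixteenths span one eighth) = 4; sixteenth = 2.
Total: 2 + 1 + 3 + 4 + 3 + 32 + 4 + 2 = 51 thirty-second notes.

51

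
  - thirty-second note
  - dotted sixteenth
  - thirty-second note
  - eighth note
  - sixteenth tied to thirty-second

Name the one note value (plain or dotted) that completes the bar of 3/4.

dotted quarter note

The bar of 3/4 = 24 thirty-second notes.
Express everything in thirty-second notes: thirty-second note = 1; dotted sixteenth = 3; thirty-second note = 1; eighth note = 4; sixteenth tied to thirty-second (sixteenth + thirty-second) = 3.
Adding: 1 + 3 + 1 + 4 + 3 = 12.
Remaining: 24 − 12 = 12 thirty-second notes, which is a dotted quarter note.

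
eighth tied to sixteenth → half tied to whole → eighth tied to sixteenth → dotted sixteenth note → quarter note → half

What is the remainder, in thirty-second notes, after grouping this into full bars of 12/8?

One bar of 12/8 = 48 thirty-second notes.
Express everything in thirty-second notes: eighth tied to sixteenth (eighth + sixteenth) = 6; half tied to whole (half + whole) = 48; eighth tied to sixteenth (eighth + sixteenth) = 6; dotted sixteenth note = 3; quarter note = 8; half = 16.
Altogether 6 + 48 + 6 + 3 + 8 + 16 = 87.
87 ÷ 48 = 1 complete bar with 39 thirty-second notes remaining.

39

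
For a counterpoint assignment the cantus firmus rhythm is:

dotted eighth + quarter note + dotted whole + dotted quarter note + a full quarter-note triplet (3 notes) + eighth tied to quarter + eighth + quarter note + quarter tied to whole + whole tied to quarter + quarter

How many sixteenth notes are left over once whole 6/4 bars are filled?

5

One bar of 6/4 = 24 sixteenth notes.
Convert each value to sixteenth notes: dotted eighth = 3; quarter note = 4; dotted whole = 24; dotted quarter note = 6; a full quarter-note triplet (3 notes) (three triplet quarters span one half) = 8; eighth tied to quarter (eighth + quarter) = 6; eighth = 2; quarter note = 4; quarter tied to whole (quarter + whole) = 20; whole tied to quarter (whole + quarter) = 20; quarter = 4.
Adding: 3 + 4 + 24 + 6 + 8 + 6 + 2 + 4 + 20 + 20 + 4 = 101.
101 ÷ 24 = 4 complete bars with 5 sixteenth notes remaining.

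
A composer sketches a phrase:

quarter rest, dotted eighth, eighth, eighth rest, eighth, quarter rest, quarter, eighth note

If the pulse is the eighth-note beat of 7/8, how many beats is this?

One eighth-note beat = 2 sixteenth notes.
Convert each value to sixteenth notes: quarter rest = 4; dotted eighth = 3; eighth = 2; eighth rest = 2; eighth = 2; quarter rest = 4; quarter = 4; eighth note = 2.
Sum: 4 + 3 + 2 + 2 + 2 + 4 + 4 + 2 = 23.
23 ÷ 2 = 11.5 beats.

11.5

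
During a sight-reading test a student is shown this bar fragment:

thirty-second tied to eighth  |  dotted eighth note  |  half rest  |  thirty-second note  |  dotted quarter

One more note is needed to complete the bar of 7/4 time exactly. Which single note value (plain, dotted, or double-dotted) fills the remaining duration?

half note

The bar of 7/4 = 56 thirty-second notes.
Convert each value to thirty-second notes: thirty-second tied to eighth (thirty-second + eighth) = 5; dotted eighth note = 6; half rest = 16; thirty-second note = 1; dotted quarter = 12.
Sum: 5 + 6 + 16 + 1 + 12 = 40.
Remaining: 56 − 40 = 16 thirty-second notes, which is a half note.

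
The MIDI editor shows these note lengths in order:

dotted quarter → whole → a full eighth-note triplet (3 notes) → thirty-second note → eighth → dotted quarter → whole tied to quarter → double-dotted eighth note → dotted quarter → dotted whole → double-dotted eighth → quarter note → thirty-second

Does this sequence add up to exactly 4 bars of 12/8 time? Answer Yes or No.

Yes

One bar of 12/8 = 48 thirty-second notes, so 4 bars = 192.
In thirty-second notes: dotted quarter = 12; whole = 32; a full eighth-note triplet (3 notes) (three triplet eighths span one quarter) = 8; thirty-second note = 1; eighth = 4; dotted quarter = 12; whole tied to quarter (whole + quarter) = 40; double-dotted eighth note = 7; dotted quarter = 12; dotted whole = 48; double-dotted eighth = 7; quarter note = 8; thirty-second = 1.
Sum: 12 + 32 + 8 + 1 + 4 + 12 + 40 + 7 + 12 + 48 + 7 + 8 + 1 = 192.
192 equals 192, so the answer is Yes.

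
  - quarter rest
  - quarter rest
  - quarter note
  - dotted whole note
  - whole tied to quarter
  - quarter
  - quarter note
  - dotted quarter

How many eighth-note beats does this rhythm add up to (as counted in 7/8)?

One eighth-note beat = 2 sixteenth notes.
Express everything in sixteenth notes: quarter rest = 4; quarter rest = 4; quarter note = 4; dotted whole note = 24; whole tied to quarter (whole + quarter) = 20; quarter = 4; quarter note = 4; dotted quarter = 6.
Adding: 4 + 4 + 4 + 24 + 20 + 4 + 4 + 6 = 70.
70 ÷ 2 = 35 beats.

35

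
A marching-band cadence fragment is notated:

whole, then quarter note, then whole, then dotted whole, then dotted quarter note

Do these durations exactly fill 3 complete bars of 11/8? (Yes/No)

Yes

One bar of 11/8 = 11 eighth notes, so 3 bars = 33.
Express everything in eighth notes: whole = 8; quarter note = 2; whole = 8; dotted whole = 12; dotted quarter note = 3.
Total: 8 + 2 + 8 + 12 + 3 = 33.
33 equals 33, so the answer is Yes.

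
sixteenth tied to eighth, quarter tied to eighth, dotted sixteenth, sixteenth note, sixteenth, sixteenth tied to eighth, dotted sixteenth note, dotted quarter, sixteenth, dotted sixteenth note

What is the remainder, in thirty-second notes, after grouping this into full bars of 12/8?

One bar of 12/8 = 48 thirty-second notes.
Express everything in thirty-second notes: sixteenth tied to eighth (sixteenth + eighth) = 6; quarter tied to eighth (quarter + eighth) = 12; dotted sixteenth = 3; sixteenth note = 2; sixteenth = 2; sixteenth tied to eighth (sixteenth + eighth) = 6; dotted sixteenth note = 3; dotted quarter = 12; sixteenth = 2; dotted sixteenth note = 3.
Altogether 6 + 12 + 3 + 2 + 2 + 6 + 3 + 12 + 2 + 3 = 51.
51 ÷ 48 = 1 complete bar with 3 thirty-second notes remaining.

3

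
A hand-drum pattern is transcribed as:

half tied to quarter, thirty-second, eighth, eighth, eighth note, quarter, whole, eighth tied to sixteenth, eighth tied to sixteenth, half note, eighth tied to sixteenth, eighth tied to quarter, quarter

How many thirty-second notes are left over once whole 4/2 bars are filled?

3

One bar of 4/2 = 64 thirty-second notes.
Each duration in thirty-second notes: half tied to quarter (half + quarter) = 24; thirty-second = 1; eighth = 4; eighth = 4; eighth note = 4; quarter = 8; whole = 32; eighth tied to sixteenth (eighth + sixteenth) = 6; eighth tied to sixteenth (eighth + sixteenth) = 6; half note = 16; eighth tied to sixteenth (eighth + sixteenth) = 6; eighth tied to quarter (eighth + quarter) = 12; quarter = 8.
Adding: 24 + 1 + 4 + 4 + 4 + 8 + 32 + 6 + 6 + 16 + 6 + 12 + 8 = 131.
131 ÷ 64 = 2 complete bars with 3 thirty-second notes remaining.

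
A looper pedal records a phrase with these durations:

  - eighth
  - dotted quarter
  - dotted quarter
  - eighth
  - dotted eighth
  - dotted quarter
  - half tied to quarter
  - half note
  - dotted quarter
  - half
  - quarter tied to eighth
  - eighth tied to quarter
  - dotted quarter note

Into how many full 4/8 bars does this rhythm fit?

9

One bar of 4/8 = 8 sixteenth notes.
Convert each value to sixteenth notes: eighth = 2; dotted quarter = 6; dotted quarter = 6; eighth = 2; dotted eighth = 3; dotted quarter = 6; half tied to quarter (half + quarter) = 12; half note = 8; dotted quarter = 6; half = 8; quarter tied to eighth (quarter + eighth) = 6; eighth tied to quarter (eighth + quarter) = 6; dotted quarter note = 6.
Sum: 2 + 6 + 6 + 2 + 3 + 6 + 12 + 8 + 6 + 8 + 6 + 6 + 6 = 77.
77 ÷ 8 = 9 complete bars with 5 left over.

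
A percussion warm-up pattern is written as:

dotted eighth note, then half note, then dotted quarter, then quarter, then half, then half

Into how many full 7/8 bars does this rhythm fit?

One bar of 7/8 = 14 sixteenth notes.
Express everything in sixteenth notes: dotted eighth note = 3; half note = 8; dotted quarter = 6; quarter = 4; half = 8; half = 8.
Sum: 3 + 8 + 6 + 4 + 8 + 8 = 37.
37 ÷ 14 = 2 complete bars with 9 left over.

2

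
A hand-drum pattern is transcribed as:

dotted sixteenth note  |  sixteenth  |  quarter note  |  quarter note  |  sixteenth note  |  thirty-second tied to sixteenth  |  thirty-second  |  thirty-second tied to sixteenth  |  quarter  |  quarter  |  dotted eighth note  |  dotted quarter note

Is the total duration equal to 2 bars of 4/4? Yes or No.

One bar of 4/4 = 32 thirty-second notes, so 2 bars = 64.
In thirty-second notes: dotted sixteenth note = 3; sixteenth = 2; quarter note = 8; quarter note = 8; sixteenth note = 2; thirty-second tied to sixteenth (thirty-second + sixteenth) = 3; thirty-second = 1; thirty-second tied to sixteenth (thirty-second + sixteenth) = 3; quarter = 8; quarter = 8; dotted eighth note = 6; dotted quarter note = 12.
Total: 3 + 2 + 8 + 8 + 2 + 3 + 1 + 3 + 8 + 8 + 6 + 12 = 64.
64 equals 64, so the answer is Yes.

Yes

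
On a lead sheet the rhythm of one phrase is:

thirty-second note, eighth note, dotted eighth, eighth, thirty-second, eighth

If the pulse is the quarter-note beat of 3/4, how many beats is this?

2.5

One quarter-note beat = 8 thirty-second notes.
Convert each value to thirty-second notes: thirty-second note = 1; eighth note = 4; dotted eighth = 6; eighth = 4; thirty-second = 1; eighth = 4.
Altogether 1 + 4 + 6 + 4 + 1 + 4 = 20.
20 ÷ 8 = 2.5 beats.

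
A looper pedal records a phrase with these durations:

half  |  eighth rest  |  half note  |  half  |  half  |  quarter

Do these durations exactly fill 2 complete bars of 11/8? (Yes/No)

No

One bar of 11/8 = 11 eighth notes, so 2 bars = 22.
Working in eighth notes: half = 4; eighth rest = 1; half note = 4; half = 4; half = 4; quarter = 2.
Total: 4 + 1 + 4 + 4 + 4 + 2 = 19.
19 falls short of 22, so the answer is No.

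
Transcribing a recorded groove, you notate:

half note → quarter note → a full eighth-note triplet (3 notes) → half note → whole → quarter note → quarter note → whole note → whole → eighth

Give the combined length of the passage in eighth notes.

41

Working in eighth notes: half note = 4; quarter note = 2; a full eighth-note triplet (3 notes) (three triplet eighths span one quarter) = 2; half note = 4; whole = 8; quarter note = 2; quarter note = 2; whole note = 8; whole = 8; eighth = 1.
Sum: 4 + 2 + 2 + 4 + 8 + 2 + 2 + 8 + 8 + 1 = 41 eighth notes.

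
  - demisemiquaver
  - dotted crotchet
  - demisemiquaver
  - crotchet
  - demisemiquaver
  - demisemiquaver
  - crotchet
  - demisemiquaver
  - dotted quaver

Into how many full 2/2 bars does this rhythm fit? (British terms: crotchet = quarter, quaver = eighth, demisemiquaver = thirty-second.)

One bar of 2/2 = 32 thirty-second notes.
Convert each value to thirty-second notes: demisemiquaver = 1; dotted crotchet = 12; demisemiquaver = 1; crotchet = 8; demisemiquaver = 1; demisemiquaver = 1; crotchet = 8; demisemiquaver = 1; dotted quaver = 6.
Total: 1 + 12 + 1 + 8 + 1 + 1 + 8 + 1 + 6 = 39.
39 ÷ 32 = 1 complete bar with 7 left over.

1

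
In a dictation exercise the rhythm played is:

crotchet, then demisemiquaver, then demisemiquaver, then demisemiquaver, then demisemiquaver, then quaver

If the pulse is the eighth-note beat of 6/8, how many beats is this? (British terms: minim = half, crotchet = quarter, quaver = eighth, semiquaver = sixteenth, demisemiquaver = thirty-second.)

One eighth-note beat = 4 thirty-second notes.
Working in thirty-second notes: crotchet = 8; demisemiquaver = 1; demisemiquaver = 1; demisemiquaver = 1; demisemiquaver = 1; quaver = 4.
Total: 8 + 1 + 1 + 1 + 1 + 4 = 16.
16 ÷ 4 = 4 beats.

4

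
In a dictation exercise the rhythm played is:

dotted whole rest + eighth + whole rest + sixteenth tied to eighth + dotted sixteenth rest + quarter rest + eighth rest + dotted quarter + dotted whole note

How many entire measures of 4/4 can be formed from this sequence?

5

One bar of 4/4 = 32 thirty-second notes.
Express everything in thirty-second notes: dotted whole rest = 48; eighth = 4; whole rest = 32; sixteenth tied to eighth (sixteenth + eighth) = 6; dotted sixteenth rest = 3; quarter rest = 8; eighth rest = 4; dotted quarter = 12; dotted whole note = 48.
Altogether 48 + 4 + 32 + 6 + 3 + 8 + 4 + 12 + 48 = 165.
165 ÷ 32 = 5 complete bars with 5 left over.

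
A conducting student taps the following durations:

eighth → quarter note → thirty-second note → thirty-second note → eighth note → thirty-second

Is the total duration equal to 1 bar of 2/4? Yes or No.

One bar of 2/4 = 16 thirty-second notes.
In thirty-second notes: eighth = 4; quarter note = 8; thirty-second note = 1; thirty-second note = 1; eighth note = 4; thirty-second = 1.
Altogether 4 + 8 + 1 + 1 + 4 + 1 = 19.
19 exceeds 16, so the answer is No.

No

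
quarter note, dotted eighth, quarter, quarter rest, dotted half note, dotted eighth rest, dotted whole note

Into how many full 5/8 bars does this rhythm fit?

One bar of 5/8 = 10 sixteenth notes.
In sixteenth notes: quarter note = 4; dotted eighth = 3; quarter = 4; quarter rest = 4; dotted half note = 12; dotted eighth rest = 3; dotted whole note = 24.
Adding: 4 + 3 + 4 + 4 + 12 + 3 + 24 = 54.
54 ÷ 10 = 5 complete bars with 4 left over.

5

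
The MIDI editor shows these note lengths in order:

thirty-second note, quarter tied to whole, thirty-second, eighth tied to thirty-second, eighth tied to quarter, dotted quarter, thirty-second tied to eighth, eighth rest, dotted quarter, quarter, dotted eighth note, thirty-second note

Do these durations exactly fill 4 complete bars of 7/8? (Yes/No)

One bar of 7/8 = 28 thirty-second notes, so 4 bars = 112.
Convert each value to thirty-second notes: thirty-second note = 1; quarter tied to whole (quarter + whole) = 40; thirty-second = 1; eighth tied to thirty-second (eighth + thirty-second) = 5; eighth tied to quarter (eighth + quarter) = 12; dotted quarter = 12; thirty-second tied to eighth (thirty-second + eighth) = 5; eighth rest = 4; dotted quarter = 12; quarter = 8; dotted eighth note = 6; thirty-second note = 1.
Total: 1 + 40 + 1 + 5 + 12 + 12 + 5 + 4 + 12 + 8 + 6 + 1 = 107.
107 falls short of 112, so the answer is No.

No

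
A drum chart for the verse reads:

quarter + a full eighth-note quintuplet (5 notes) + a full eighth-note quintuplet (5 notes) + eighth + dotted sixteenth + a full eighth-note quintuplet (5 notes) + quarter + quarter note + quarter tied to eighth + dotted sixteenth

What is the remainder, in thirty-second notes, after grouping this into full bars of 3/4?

One bar of 3/4 = 24 thirty-second notes.
Working in thirty-second notes: quarter = 8; a full eighth-note quintuplet (5 notes) (five quintuplet eighths span one half) = 16; a full eighth-note quintuplet (5 notes) (five quintuplet eighths span one half) = 16; eighth = 4; dotted sixteenth = 3; a full eighth-note quintuplet (5 notes) (five quintuplet eighths span one half) = 16; quarter = 8; quarter note = 8; quarter tied to eighth (quarter + eighth) = 12; dotted sixteenth = 3.
Sum: 8 + 16 + 16 + 4 + 3 + 16 + 8 + 8 + 12 + 3 = 94.
94 ÷ 24 = 3 complete bars with 22 thirty-second notes remaining.

22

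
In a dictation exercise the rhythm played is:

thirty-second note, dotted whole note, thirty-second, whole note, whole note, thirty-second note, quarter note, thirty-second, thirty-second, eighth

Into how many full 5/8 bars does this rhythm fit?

6

One bar of 5/8 = 20 thirty-second notes.
In thirty-second notes: thirty-second note = 1; dotted whole note = 48; thirty-second = 1; whole note = 32; whole note = 32; thirty-second note = 1; quarter note = 8; thirty-second = 1; thirty-second = 1; eighth = 4.
Sum: 1 + 48 + 1 + 32 + 32 + 1 + 8 + 1 + 1 + 4 = 129.
129 ÷ 20 = 6 complete bars with 9 left over.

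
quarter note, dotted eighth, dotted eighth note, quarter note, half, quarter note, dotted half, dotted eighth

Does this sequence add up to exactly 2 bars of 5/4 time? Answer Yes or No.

No

One bar of 5/4 = 20 sixteenth notes, so 2 bars = 40.
Each duration in sixteenth notes: quarter note = 4; dotted eighth = 3; dotted eighth note = 3; quarter note = 4; half = 8; quarter note = 4; dotted half = 12; dotted eighth = 3.
Total: 4 + 3 + 3 + 4 + 8 + 4 + 12 + 3 = 41.
41 exceeds 40, so the answer is No.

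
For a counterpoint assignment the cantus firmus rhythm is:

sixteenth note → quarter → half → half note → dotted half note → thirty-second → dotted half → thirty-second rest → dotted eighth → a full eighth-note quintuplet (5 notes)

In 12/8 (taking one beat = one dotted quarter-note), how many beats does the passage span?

One dotted quarter-note beat = 12 thirty-second notes.
Convert each value to thirty-second notes: sixteenth note = 2; quarter = 8; half = 16; half note = 16; dotted half note = 24; thirty-second = 1; dotted half = 24; thirty-second rest = 1; dotted eighth = 6; a full eighth-note quintuplet (5 notes) (five quintuplet eighths span one half) = 16.
Total: 2 + 8 + 16 + 16 + 24 + 1 + 24 + 1 + 6 + 16 = 114.
114 ÷ 12 = 9.5 beats.

9.5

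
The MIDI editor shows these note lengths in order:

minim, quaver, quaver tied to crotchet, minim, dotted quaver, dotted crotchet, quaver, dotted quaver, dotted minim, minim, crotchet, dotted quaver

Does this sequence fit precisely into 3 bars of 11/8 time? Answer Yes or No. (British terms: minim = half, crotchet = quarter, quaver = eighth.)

No

One bar of 11/8 = 22 sixteenth notes, so 3 bars = 66.
Convert each value to sixteenth notes: minim = 8; quaver = 2; quaver tied to crotchet (quaver + crotchet) = 6; minim = 8; dotted quaver = 3; dotted crotchet = 6; quaver = 2; dotted quaver = 3; dotted minim = 12; minim = 8; crotchet = 4; dotted quaver = 3.
Adding: 8 + 2 + 6 + 8 + 3 + 6 + 2 + 3 + 12 + 8 + 4 + 3 = 65.
65 falls short of 66, so the answer is No.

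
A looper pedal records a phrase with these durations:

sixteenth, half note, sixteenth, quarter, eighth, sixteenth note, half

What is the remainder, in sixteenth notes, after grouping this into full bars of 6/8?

One bar of 6/8 = 12 sixteenth notes.
Working in sixteenth notes: sixteenth = 1; half note = 8; sixteenth = 1; quarter = 4; eighth = 2; sixteenth note = 1; half = 8.
Altogether 1 + 8 + 1 + 4 + 2 + 1 + 8 = 25.
25 ÷ 12 = 2 complete bars with 1 sixteenth note remaining.

1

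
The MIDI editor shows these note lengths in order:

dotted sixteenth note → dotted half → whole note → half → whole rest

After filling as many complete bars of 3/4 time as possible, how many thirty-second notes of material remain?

One bar of 3/4 = 24 thirty-second notes.
Express everything in thirty-second notes: dotted sixteenth note = 3; dotted half = 24; whole note = 32; half = 16; whole rest = 32.
Altogether 3 + 24 + 32 + 16 + 32 = 107.
107 ÷ 24 = 4 complete bars with 11 thirty-second notes remaining.

11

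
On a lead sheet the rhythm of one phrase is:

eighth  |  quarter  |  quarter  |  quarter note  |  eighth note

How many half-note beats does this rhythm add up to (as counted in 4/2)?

One half-note beat = 4 eighth notes.
Each duration in eighth notes: eighth = 1; quarter = 2; quarter = 2; quarter note = 2; eighth note = 1.
Altogether 1 + 2 + 2 + 2 + 1 = 8.
8 ÷ 4 = 2 beats.

2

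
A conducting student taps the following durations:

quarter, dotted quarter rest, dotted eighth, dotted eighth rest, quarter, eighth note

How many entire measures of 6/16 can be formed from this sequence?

One bar of 6/16 = 6 sixteenth notes.
In sixteenth notes: quarter = 4; dotted quarter rest = 6; dotted eighth = 3; dotted eighth rest = 3; quarter = 4; eighth note = 2.
Total: 4 + 6 + 3 + 3 + 4 + 2 = 22.
22 ÷ 6 = 3 complete bars with 4 left over.

3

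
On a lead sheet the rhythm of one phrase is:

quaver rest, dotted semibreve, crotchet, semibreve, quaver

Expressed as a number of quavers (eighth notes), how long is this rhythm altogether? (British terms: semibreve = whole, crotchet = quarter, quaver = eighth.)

24

Working in eighth notes: quaver rest = 1; dotted semibreve = 12; crotchet = 2; semibreve = 8; quaver = 1.
Adding: 1 + 12 + 2 + 8 + 1 = 24 eighth notes.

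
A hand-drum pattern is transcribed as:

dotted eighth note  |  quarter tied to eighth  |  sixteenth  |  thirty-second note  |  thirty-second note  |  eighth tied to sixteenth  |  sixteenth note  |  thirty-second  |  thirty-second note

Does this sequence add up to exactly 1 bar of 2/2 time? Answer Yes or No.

One bar of 2/2 = 32 thirty-second notes.
Each duration in thirty-second notes: dotted eighth note = 6; quarter tied to eighth (quarter + eighth) = 12; sixteenth = 2; thirty-second note = 1; thirty-second note = 1; eighth tied to sixteenth (eighth + sixteenth) = 6; sixteenth note = 2; thirty-second = 1; thirty-second note = 1.
Sum: 6 + 12 + 2 + 1 + 1 + 6 + 2 + 1 + 1 = 32.
32 equals 32, so the answer is Yes.

Yes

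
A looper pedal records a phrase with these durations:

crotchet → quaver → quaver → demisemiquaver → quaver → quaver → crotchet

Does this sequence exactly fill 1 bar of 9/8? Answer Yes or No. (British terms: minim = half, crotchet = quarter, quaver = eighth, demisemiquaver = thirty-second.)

No

One bar of 9/8 = 36 thirty-second notes.
In thirty-second notes: crotchet = 8; quaver = 4; quaver = 4; demisemiquaver = 1; quaver = 4; quaver = 4; crotchet = 8.
Sum: 8 + 4 + 4 + 1 + 4 + 4 + 8 = 33.
33 falls short of 36, so the answer is No.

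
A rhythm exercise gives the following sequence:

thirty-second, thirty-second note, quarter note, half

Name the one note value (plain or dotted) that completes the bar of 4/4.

The bar of 4/4 = 32 thirty-second notes.
Each duration in thirty-second notes: thirty-second = 1; thirty-second note = 1; quarter note = 8; half = 16.
Adding: 1 + 1 + 8 + 16 = 26.
Remaining: 32 − 26 = 6 thirty-second notes, which is a dotted eighth note.

dotted eighth note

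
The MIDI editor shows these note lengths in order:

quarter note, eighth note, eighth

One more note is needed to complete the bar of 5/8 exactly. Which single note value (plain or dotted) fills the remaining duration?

eighth note

The bar of 5/8 = 5 eighth notes.
Working in eighth notes: quarter note = 2; eighth note = 1; eighth = 1.
Adding: 2 + 1 + 1 = 4.
Remaining: 5 − 4 = 1 eighth note, which is a eighth note.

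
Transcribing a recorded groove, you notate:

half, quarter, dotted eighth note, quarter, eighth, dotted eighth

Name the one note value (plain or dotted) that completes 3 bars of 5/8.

dotted quarter note

3 bars of 5/8 = 30 sixteenth notes.
Express everything in sixteenth notes: half = 8; quarter = 4; dotted eighth note = 3; quarter = 4; eighth = 2; dotted eighth = 3.
Sum: 8 + 4 + 3 + 4 + 2 + 3 = 24.
Remaining: 30 − 24 = 6 sixteenth notes, which is a dotted quarter note.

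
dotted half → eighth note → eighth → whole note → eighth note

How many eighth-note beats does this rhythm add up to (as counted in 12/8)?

17

One eighth-note beat = 2 sixteenth notes.
Convert each value to sixteenth notes: dotted half = 12; eighth note = 2; eighth = 2; whole note = 16; eighth note = 2.
Adding: 12 + 2 + 2 + 16 + 2 = 34.
34 ÷ 2 = 17 beats.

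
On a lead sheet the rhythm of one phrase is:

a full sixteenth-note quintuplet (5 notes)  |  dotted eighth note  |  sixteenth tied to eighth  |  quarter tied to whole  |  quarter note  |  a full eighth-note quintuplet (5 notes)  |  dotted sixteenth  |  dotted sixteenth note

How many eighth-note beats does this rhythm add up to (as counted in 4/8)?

22.5

One eighth-note beat = 4 thirty-second notes.
In thirty-second notes: a full sixteenth-note quintuplet (5 notes) (five quintuplet sixteenths span one quarter) = 8; dotted eighth note = 6; sixteenth tied to eighth (sixteenth + eighth) = 6; quarter tied to whole (quarter + whole) = 40; quarter note = 8; a full eighth-note quintuplet (5 notes) (five quintuplet eighths span one half) = 16; dotted sixteenth = 3; dotted sixteenth note = 3.
Altogether 8 + 6 + 6 + 40 + 8 + 16 + 3 + 3 = 90.
90 ÷ 4 = 22.5 beats.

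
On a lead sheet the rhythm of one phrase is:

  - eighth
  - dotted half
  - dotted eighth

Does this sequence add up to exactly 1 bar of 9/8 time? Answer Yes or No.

No

One bar of 9/8 = 18 sixteenth notes.
Convert each value to sixteenth notes: eighth = 2; dotted half = 12; dotted eighth = 3.
Total: 2 + 12 + 3 = 17.
17 falls short of 18, so the answer is No.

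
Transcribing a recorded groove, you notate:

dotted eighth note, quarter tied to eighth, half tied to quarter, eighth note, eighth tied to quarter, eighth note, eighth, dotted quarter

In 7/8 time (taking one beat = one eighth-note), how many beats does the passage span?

One eighth-note beat = 2 sixteenth notes.
Working in sixteenth notes: dotted eighth note = 3; quarter tied to eighth (quarter + eighth) = 6; half tied to quarter (half + quarter) = 12; eighth note = 2; eighth tied to quarter (eighth + quarter) = 6; eighth note = 2; eighth = 2; dotted quarter = 6.
Adding: 3 + 6 + 12 + 2 + 6 + 2 + 2 + 6 = 39.
39 ÷ 2 = 19.5 beats.

19.5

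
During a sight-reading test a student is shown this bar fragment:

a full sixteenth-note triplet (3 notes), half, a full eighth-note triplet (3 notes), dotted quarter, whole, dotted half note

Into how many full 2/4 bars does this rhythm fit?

6

One bar of 2/4 = 4 eighth notes.
Convert each value to eighth notes: a full sixteenth-note triplet (3 notes) (three triplet sixteenths span one eighth) = 1; half = 4; a full eighth-note triplet (3 notes) (three triplet eighths span one quarter) = 2; dotted quarter = 3; whole = 8; dotted half note = 6.
Total: 1 + 4 + 2 + 3 + 8 + 6 = 24.
24 ÷ 4 = 6 complete bars with 0 left over.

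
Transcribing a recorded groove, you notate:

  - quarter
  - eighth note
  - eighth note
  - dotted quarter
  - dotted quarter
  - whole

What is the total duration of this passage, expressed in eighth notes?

Each duration in eighth notes: quarter = 2; eighth note = 1; eighth note = 1; dotted quarter = 3; dotted quarter = 3; whole = 8.
Altogether 2 + 1 + 1 + 3 + 3 + 8 = 18 eighth notes.

18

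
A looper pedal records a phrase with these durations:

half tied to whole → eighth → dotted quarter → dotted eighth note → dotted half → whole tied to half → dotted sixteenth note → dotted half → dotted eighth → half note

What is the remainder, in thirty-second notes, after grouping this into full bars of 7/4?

23

One bar of 7/4 = 56 thirty-second notes.
Working in thirty-second notes: half tied to whole (half + whole) = 48; eighth = 4; dotted quarter = 12; dotted eighth note = 6; dotted half = 24; whole tied to half (whole + half) = 48; dotted sixteenth note = 3; dotted half = 24; dotted eighth = 6; half note = 16.
Total: 48 + 4 + 12 + 6 + 24 + 48 + 3 + 24 + 6 + 16 = 191.
191 ÷ 56 = 3 complete bars with 23 thirty-second notes remaining.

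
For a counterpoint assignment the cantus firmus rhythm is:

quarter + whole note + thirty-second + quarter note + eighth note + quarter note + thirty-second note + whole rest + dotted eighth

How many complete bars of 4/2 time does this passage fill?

One bar of 4/2 = 64 thirty-second notes.
Working in thirty-second notes: quarter = 8; whole note = 32; thirty-second = 1; quarter note = 8; eighth note = 4; quarter note = 8; thirty-second note = 1; whole rest = 32; dotted eighth = 6.
Adding: 8 + 32 + 1 + 8 + 4 + 8 + 1 + 32 + 6 = 100.
100 ÷ 64 = 1 complete bar with 36 left over.

1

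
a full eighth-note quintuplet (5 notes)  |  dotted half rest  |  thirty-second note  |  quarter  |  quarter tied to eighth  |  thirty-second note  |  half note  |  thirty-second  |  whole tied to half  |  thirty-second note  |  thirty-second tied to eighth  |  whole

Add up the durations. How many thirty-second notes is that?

165

Working in thirty-second notes: a full eighth-note quintuplet (5 notes) (five quintuplet eighths span one half) = 16; dotted half rest = 24; thirty-second note = 1; quarter = 8; quarter tied to eighth (quarter + eighth) = 12; thirty-second note = 1; half note = 16; thirty-second = 1; whole tied to half (whole + half) = 48; thirty-second note = 1; thirty-second tied to eighth (thirty-second + eighth) = 5; whole = 32.
Sum: 16 + 24 + 1 + 8 + 12 + 1 + 16 + 1 + 48 + 1 + 5 + 32 = 165 thirty-second notes.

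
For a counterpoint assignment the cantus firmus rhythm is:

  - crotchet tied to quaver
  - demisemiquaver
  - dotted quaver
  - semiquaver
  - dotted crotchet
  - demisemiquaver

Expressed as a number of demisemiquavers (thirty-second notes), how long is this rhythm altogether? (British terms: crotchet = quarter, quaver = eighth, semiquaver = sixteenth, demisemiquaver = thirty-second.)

Working in thirty-second notes: crotchet tied to quaver (crotchet + quaver) = 12; demisemiquaver = 1; dotted quaver = 6; semiquaver = 2; dotted crotchet = 12; demisemiquaver = 1.
Altogether 12 + 1 + 6 + 2 + 12 + 1 = 34 thirty-second notes.

34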